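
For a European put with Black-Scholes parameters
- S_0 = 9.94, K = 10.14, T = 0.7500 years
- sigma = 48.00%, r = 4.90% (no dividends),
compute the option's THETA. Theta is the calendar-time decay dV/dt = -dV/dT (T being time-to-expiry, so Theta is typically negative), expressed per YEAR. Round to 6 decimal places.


d1 = 0.2483304330; d2 = -0.1673617608
phi(d1) = 0.3868290034; exp(-qT) = 1.0000000000; exp(-rT) = 0.9639170845
Theta = -S*exp(-qT)*phi(d1)*sigma/(2*sqrt(T)) + r*K*exp(-rT)*N(-d2) - q*S*exp(-qT)*N(-d1)
N(-d1) = 0.4019393771; N(-d2) = 0.5664572944; sqrt(T) = 0.8660254038
Term 1 = -9.9400 * 1.0000000000 * 0.3868290034 * 0.4800 / (2 * 0.8660254038) = -1.0655799085
Term 2 = 0.0490 * 10.1400 * 0.9639170845 * 0.5664572944 = 0.2712944358
Term 3 = 0 (no dividend yield, q = 0)
Theta = -1.0655799085 + (0.2712944358) + (0.0000000000) = -0.794285

Answer: Theta = -0.794285


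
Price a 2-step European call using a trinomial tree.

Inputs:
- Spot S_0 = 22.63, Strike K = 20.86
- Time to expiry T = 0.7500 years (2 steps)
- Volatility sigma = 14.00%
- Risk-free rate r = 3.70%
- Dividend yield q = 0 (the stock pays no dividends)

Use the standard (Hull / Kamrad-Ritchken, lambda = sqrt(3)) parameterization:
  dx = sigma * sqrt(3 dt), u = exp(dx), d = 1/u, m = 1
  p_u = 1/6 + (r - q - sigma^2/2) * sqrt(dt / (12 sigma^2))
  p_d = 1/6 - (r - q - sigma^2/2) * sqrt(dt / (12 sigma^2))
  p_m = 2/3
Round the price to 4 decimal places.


Answer: Price = V(0,0) = 2.6396

Derivation:
dt = T/N = 0.375000; dx = sigma*sqrt(3*dt) = 0.148492
u = exp(dx) = 1.160084; d = 1/u = 0.862007
p_u = 0.201012, p_m = 0.666667, p_d = 0.132321
Discount per step: exp(-r*dt) = 0.986221
Stock lattice S(k, j) with j the centered position index:
  k=0: S(0,+0) = 22.6300
  k=1: S(1,-1) = 19.5072; S(1,+0) = 22.6300; S(1,+1) = 26.2527
  k=2: S(2,-2) = 16.8153; S(2,-1) = 19.5072; S(2,+0) = 22.6300; S(2,+1) = 26.2527; S(2,+2) = 30.4553
Terminal payoffs V(N, j) = max(S_T - K, 0):
  V(2,-2) = 0.000000; V(2,-1) = 0.000000; V(2,+0) = 1.770000; V(2,+1) = 5.392701; V(2,+2) = 9.595339
Backward induction: V(k, j) = exp(-r*dt) * [p_u * V(k+1, j+1) + p_m * V(k+1, j) + p_d * V(k+1, j-1)]
  V(1,-1) = exp(-r*dt) * [p_u*1.770000 + p_m*0.000000 + p_d*0.000000] = 0.350888
  V(1,+0) = exp(-r*dt) * [p_u*5.392701 + p_m*1.770000 + p_d*0.000000] = 2.232801
  V(1,+1) = exp(-r*dt) * [p_u*9.595339 + p_m*5.392701 + p_d*1.770000] = 5.678778
  V(0,+0) = exp(-r*dt) * [p_u*5.678778 + p_m*2.232801 + p_d*0.350888] = 2.639586


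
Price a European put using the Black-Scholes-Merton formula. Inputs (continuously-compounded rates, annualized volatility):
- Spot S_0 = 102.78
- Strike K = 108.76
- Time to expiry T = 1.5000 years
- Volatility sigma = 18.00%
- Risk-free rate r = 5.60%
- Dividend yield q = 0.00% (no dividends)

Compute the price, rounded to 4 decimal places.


Answer: Price = 7.5762

Derivation:
d1 = (ln(S/K) + (r - q + 0.5*sigma^2) * T) / (sigma * sqrt(T)) = 0.23472989
d2 = d1 - sigma * sqrt(T) = 0.01427582
exp(-rT) = 0.91943126; exp(-qT) = 1.00000000
P = K * exp(-rT) * N(-d2) - S_0 * exp(-qT) * N(-d1)
N(-d1) = 0.40720919; N(-d2) = 0.49430497
P = 108.7600 * 0.91943126 * 0.49430497 - 102.7800 * 1.00000000 * 0.40720919 = 7.5762


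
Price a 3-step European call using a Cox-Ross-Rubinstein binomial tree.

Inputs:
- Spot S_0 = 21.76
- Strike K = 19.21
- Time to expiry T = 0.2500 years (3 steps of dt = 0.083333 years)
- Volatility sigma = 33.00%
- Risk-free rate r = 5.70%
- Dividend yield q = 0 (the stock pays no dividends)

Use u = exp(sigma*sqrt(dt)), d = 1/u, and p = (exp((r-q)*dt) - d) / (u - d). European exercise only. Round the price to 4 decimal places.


Answer: Price = V(0,0) = 3.1717

Derivation:
dt = T/N = 0.083333
u = exp(sigma*sqrt(dt)) = 1.099948; d = 1/u = 0.909134
p = (exp((r-q)*dt) - d) / (u - d) = 0.501155
Discount per step: exp(-r*dt) = 0.995261
Stock lattice S(k, i) with i counting down-moves:
  k=0: S(0,0) = 21.7600
  k=1: S(1,0) = 23.9349; S(1,1) = 19.7828
  k=2: S(2,0) = 26.3271; S(2,1) = 21.7600; S(2,2) = 17.9852
  k=3: S(3,0) = 28.9584; S(3,1) = 23.9349; S(3,2) = 19.7828; S(3,3) = 16.3509
Terminal payoffs V(N, i) = max(S_T - K, 0):
  V(3,0) = 9.748443; V(3,1) = 4.724866; V(3,2) = 0.572756; V(3,3) = 0.000000
Backward induction: V(k, i) = exp(-r*dt) * [p * V(k+1, i) + (1-p) * V(k+1, i+1)].
  V(2,0) = exp(-r*dt) * [p*9.748443 + (1-p)*4.724866] = 7.208136
  V(2,1) = exp(-r*dt) * [p*4.724866 + (1-p)*0.572756] = 2.641031
  V(2,2) = exp(-r*dt) * [p*0.572756 + (1-p)*0.000000] = 0.285679
  V(1,0) = exp(-r*dt) * [p*7.208136 + (1-p)*2.641031] = 4.906497
  V(1,1) = exp(-r*dt) * [p*2.641031 + (1-p)*0.285679] = 1.459128
  V(0,0) = exp(-r*dt) * [p*4.906497 + (1-p)*1.459128] = 3.171692


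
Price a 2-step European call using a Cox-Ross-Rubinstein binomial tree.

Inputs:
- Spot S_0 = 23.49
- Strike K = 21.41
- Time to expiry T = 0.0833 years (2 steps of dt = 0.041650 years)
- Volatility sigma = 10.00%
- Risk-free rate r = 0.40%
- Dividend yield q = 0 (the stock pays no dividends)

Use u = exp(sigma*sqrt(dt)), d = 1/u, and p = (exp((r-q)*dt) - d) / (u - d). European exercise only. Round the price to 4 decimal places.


Answer: Price = V(0,0) = 2.0871

Derivation:
dt = T/N = 0.041650
u = exp(sigma*sqrt(dt)) = 1.020618; d = 1/u = 0.979799
p = (exp((r-q)*dt) - d) / (u - d) = 0.498980
Discount per step: exp(-r*dt) = 0.999833
Stock lattice S(k, i) with i counting down-moves:
  k=0: S(0,0) = 23.4900
  k=1: S(1,0) = 23.9743; S(1,1) = 23.0155
  k=2: S(2,0) = 24.4686; S(2,1) = 23.4900; S(2,2) = 22.5505
Terminal payoffs V(N, i) = max(S_T - K, 0):
  V(2,0) = 3.058620; V(2,1) = 2.080000; V(2,2) = 1.140520
Backward induction: V(k, i) = exp(-r*dt) * [p * V(k+1, i) + (1-p) * V(k+1, i+1)].
  V(1,0) = exp(-r*dt) * [p*3.058620 + (1-p)*2.080000] = 2.567884
  V(1,1) = exp(-r*dt) * [p*2.080000 + (1-p)*1.140520] = 1.609034
  V(0,0) = exp(-r*dt) * [p*2.567884 + (1-p)*1.609034] = 2.087133


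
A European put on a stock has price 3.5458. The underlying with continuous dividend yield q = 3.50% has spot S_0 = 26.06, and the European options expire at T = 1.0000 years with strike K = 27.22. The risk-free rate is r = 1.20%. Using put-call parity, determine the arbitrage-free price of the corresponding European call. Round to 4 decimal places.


Answer: Call price = 1.8142

Derivation:
Put-call parity: C - P = S_0 * exp(-qT) - K * exp(-rT).
S_0 * exp(-qT) = 26.0600 * 0.96560542 = 25.16367715
K * exp(-rT) = 27.2200 * 0.98807171 = 26.89531202
C = P + S*exp(-qT) - K*exp(-rT)
C = 3.5458 + 25.16367715 - 26.89531202 = 1.8142


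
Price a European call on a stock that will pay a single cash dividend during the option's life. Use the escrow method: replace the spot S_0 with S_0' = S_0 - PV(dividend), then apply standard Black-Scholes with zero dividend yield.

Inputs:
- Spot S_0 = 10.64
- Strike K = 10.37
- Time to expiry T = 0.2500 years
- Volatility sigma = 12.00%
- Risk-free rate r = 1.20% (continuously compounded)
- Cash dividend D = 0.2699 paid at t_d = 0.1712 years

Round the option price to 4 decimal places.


Answer: Price = 0.2640

Derivation:
PV(D) = D * exp(-r * t_d) = 0.2699 * 0.99794771 = 0.26934609
S_0' = S_0 - PV(D) = 10.6400 - 0.26934609 = 10.37065391
d1 = (ln(S_0'/K) + (r + sigma^2/2)*T) / (sigma*sqrt(T)) = 0.08105094
d2 = d1 - sigma*sqrt(T) = 0.02105094
exp(-rT) = 0.99700450
N(d1) = 0.53229928; N(d2) = 0.50839749
C = S_0' * N(d1) - K * exp(-rT) * N(d2) = 10.37065391 * 0.53229928 - 10.3700 * 0.99700450 * 0.50839749 = 0.2640


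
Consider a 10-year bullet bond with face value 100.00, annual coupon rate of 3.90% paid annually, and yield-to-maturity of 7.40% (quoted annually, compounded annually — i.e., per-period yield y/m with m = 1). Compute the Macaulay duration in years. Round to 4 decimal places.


Coupon per period c = face * coupon_rate / m = 3.900000
Periods per year m = 1; per-period yield y/m = 0.074000
Number of cashflows N = 10
Cashflows (t years, CF_t, discount factor 1/(1+y/m)^(m*t), PV):
  t = 1.0000: CF_t = 3.900000, DF = 0.931099, PV = 3.631285
  t = 2.0000: CF_t = 3.900000, DF = 0.866945, PV = 3.381085
  t = 3.0000: CF_t = 3.900000, DF = 0.807211, PV = 3.148124
  t = 4.0000: CF_t = 3.900000, DF = 0.751593, PV = 2.931214
  t = 5.0000: CF_t = 3.900000, DF = 0.699808, PV = 2.729249
  t = 6.0000: CF_t = 3.900000, DF = 0.651590, PV = 2.541200
  t = 7.0000: CF_t = 3.900000, DF = 0.606694, PV = 2.366108
  t = 8.0000: CF_t = 3.900000, DF = 0.564892, PV = 2.203080
  t = 9.0000: CF_t = 3.900000, DF = 0.525971, PV = 2.051285
  t = 10.0000: CF_t = 103.900000, DF = 0.489731, PV = 50.883003
Price P = sum_t PV_t = 75.865634
Macaulay numerator sum_t t * PV_t:
  t * PV_t at t = 1.0000: 3.631285
  t * PV_t at t = 2.0000: 6.762169
  t * PV_t at t = 3.0000: 9.444371
  t * PV_t at t = 4.0000: 11.724855
  t * PV_t at t = 5.0000: 13.646246
  t * PV_t at t = 6.0000: 15.247203
  t * PV_t at t = 7.0000: 16.562759
  t * PV_t at t = 8.0000: 17.624644
  t * PV_t at t = 9.0000: 18.461568
  t * PV_t at t = 10.0000: 508.830029
Macaulay duration D = (sum_t t * PV_t) / P = 621.935128 / 75.865634 = 8.197851

Answer: Macaulay duration = 8.1979 years


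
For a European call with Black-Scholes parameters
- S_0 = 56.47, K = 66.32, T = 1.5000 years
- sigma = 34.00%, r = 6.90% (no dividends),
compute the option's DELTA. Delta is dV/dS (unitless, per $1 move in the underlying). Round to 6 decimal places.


d1 = 0.0706461968; d2 = -0.3457670595
phi(d1) = 0.3979479840; exp(-qT) = 1.0000000000; exp(-rT) = 0.9016760227
N(d1) = 0.5281603288
Delta = exp(-qT) * N(d1) = 1.0000000000 * 0.5281603288 = 0.528160

Answer: Delta = 0.528160


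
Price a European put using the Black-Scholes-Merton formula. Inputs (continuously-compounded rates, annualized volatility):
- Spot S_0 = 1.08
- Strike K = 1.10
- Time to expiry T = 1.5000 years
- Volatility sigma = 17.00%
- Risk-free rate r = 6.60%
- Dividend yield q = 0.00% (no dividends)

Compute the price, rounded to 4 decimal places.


Answer: Price = 0.0506

Derivation:
d1 = (ln(S/K) + (r - q + 0.5*sigma^2) * T) / (sigma * sqrt(T)) = 0.49146303
d2 = d1 - sigma * sqrt(T) = 0.28325641
exp(-rT) = 0.90574271; exp(-qT) = 1.00000000
P = K * exp(-rT) * N(-d2) - S_0 * exp(-qT) * N(-d1)
N(-d1) = 0.31154950; N(-d2) = 0.38849015
P = 1.1000 * 0.90574271 * 0.38849015 - 1.0800 * 1.00000000 * 0.31154950 = 0.0506


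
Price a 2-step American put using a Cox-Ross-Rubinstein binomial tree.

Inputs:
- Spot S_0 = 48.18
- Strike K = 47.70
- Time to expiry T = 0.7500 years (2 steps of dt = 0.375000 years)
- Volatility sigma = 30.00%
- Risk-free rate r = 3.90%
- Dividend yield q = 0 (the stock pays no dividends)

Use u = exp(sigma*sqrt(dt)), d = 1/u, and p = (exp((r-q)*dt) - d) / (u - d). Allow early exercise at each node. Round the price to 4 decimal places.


dt = T/N = 0.375000
u = exp(sigma*sqrt(dt)) = 1.201669; d = 1/u = 0.832176
p = (exp((r-q)*dt) - d) / (u - d) = 0.494073
Discount per step: exp(-r*dt) = 0.985481
Stock lattice S(k, i) with i counting down-moves:
  k=0: S(0,0) = 48.1800
  k=1: S(1,0) = 57.8964; S(1,1) = 40.0942
  k=2: S(2,0) = 69.5724; S(2,1) = 48.1800; S(2,2) = 33.3654
Terminal payoffs V(N, i) = max(K - S_T, 0):
  V(2,0) = 0.000000; V(2,1) = 0.000000; V(2,2) = 14.334563
Backward induction: V(k, i) = exp(-r*dt) * [p * V(k+1, i) + (1-p) * V(k+1, i+1)]; then take max(V_cont, immediate exercise) for American.
  V(1,0) = exp(-r*dt) * [p*0.000000 + (1-p)*0.000000] = 0.000000; exercise = 0.000000; V(1,0) = max -> 0.000000
  V(1,1) = exp(-r*dt) * [p*0.000000 + (1-p)*14.334563] = 7.146953; exercise = 7.605777; V(1,1) = max -> 7.605777
  V(0,0) = exp(-r*dt) * [p*0.000000 + (1-p)*7.605777] = 3.792102; exercise = 0.000000; V(0,0) = max -> 3.792102

Answer: Price = V(0,0) = 3.7921


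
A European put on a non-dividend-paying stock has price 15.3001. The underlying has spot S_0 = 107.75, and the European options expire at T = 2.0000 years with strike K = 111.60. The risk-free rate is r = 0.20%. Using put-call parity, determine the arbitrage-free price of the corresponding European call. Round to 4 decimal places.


Put-call parity: C - P = S_0 * exp(-qT) - K * exp(-rT).
S_0 * exp(-qT) = 107.7500 * 1.00000000 = 107.75000000
K * exp(-rT) = 111.6000 * 0.99600799 = 111.15449161
C = P + S*exp(-qT) - K*exp(-rT)
C = 15.3001 + 107.75000000 - 111.15449161 = 11.8956

Answer: Call price = 11.8956


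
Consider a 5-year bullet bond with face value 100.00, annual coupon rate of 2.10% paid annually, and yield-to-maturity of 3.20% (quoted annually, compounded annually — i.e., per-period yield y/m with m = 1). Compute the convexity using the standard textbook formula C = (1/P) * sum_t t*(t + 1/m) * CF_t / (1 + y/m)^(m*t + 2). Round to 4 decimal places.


Answer: Convexity = 26.6145

Derivation:
Coupon per period c = face * coupon_rate / m = 2.100000
Periods per year m = 1; per-period yield y/m = 0.032000
Number of cashflows N = 5
Cashflows (t years, CF_t, discount factor 1/(1+y/m)^(m*t), PV):
  t = 1.0000: CF_t = 2.100000, DF = 0.968992, PV = 2.034884
  t = 2.0000: CF_t = 2.100000, DF = 0.938946, PV = 1.971787
  t = 3.0000: CF_t = 2.100000, DF = 0.909831, PV = 1.910646
  t = 4.0000: CF_t = 2.100000, DF = 0.881620, PV = 1.851401
  t = 5.0000: CF_t = 102.100000, DF = 0.854283, PV = 87.222244
Price P = sum_t PV_t = 94.990961
Convexity numerator sum_t t*(t + 1/m) * CF_t / (1+y/m)^(m*t + 2):
  t = 1.0000: term = 3.821292
  t = 2.0000: term = 11.108406
  t = 3.0000: term = 21.527919
  t = 4.0000: term = 34.767311
  t = 5.0000: term = 2456.909252
Convexity = (1/P) * sum = 2528.134181 / 94.990961 = 26.614471


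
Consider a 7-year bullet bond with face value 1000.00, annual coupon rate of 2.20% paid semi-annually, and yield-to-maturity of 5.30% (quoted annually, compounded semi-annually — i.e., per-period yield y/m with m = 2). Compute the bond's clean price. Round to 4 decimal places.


Answer: Price = 820.6593

Derivation:
Coupon per period c = face * coupon_rate / m = 11.000000
Periods per year m = 2; per-period yield y/m = 0.026500
Number of cashflows N = 14
Cashflows (t years, CF_t, discount factor 1/(1+y/m)^(m*t), PV):
  t = 0.5000: CF_t = 11.000000, DF = 0.974184, PV = 10.716025
  t = 1.0000: CF_t = 11.000000, DF = 0.949035, PV = 10.439382
  t = 1.5000: CF_t = 11.000000, DF = 0.924535, PV = 10.169880
  t = 2.0000: CF_t = 11.000000, DF = 0.900667, PV = 9.907336
  t = 2.5000: CF_t = 11.000000, DF = 0.877415, PV = 9.651569
  t = 3.0000: CF_t = 11.000000, DF = 0.854764, PV = 9.402405
  t = 3.5000: CF_t = 11.000000, DF = 0.832698, PV = 9.159674
  t = 4.0000: CF_t = 11.000000, DF = 0.811201, PV = 8.923209
  t = 4.5000: CF_t = 11.000000, DF = 0.790259, PV = 8.692848
  t = 5.0000: CF_t = 11.000000, DF = 0.769858, PV = 8.468435
  t = 5.5000: CF_t = 11.000000, DF = 0.749983, PV = 8.249815
  t = 6.0000: CF_t = 11.000000, DF = 0.730622, PV = 8.036838
  t = 6.5000: CF_t = 11.000000, DF = 0.711760, PV = 7.829360
  t = 7.0000: CF_t = 1011.000000, DF = 0.693385, PV = 701.012567
Price P = sum_t PV_t = 820.659343


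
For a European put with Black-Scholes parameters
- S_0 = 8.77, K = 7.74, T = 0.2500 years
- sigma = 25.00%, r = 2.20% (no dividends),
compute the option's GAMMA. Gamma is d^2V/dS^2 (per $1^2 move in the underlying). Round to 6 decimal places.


Answer: Gamma = 0.197418

Derivation:
d1 = 1.1059809503; d2 = 0.9809809503
phi(d1) = 0.2164197512; exp(-qT) = 1.0000000000; exp(-rT) = 0.9945150973
Gamma = exp(-qT) * phi(d1) / (S * sigma * sqrt(T)) = 1.0000000000 * 0.2164197512 / (8.7700 * 0.2500 * 0.5000000000) = 0.197418


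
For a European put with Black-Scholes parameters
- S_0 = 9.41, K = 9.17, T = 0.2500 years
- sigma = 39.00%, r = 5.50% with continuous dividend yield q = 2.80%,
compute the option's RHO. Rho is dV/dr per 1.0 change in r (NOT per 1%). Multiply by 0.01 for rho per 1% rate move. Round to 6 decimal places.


Answer: Rho = -1.067857

Derivation:
d1 = 0.2646059863; d2 = 0.0696059863
phi(d1) = 0.3852176818; exp(-qT) = 0.9930244429; exp(-rT) = 0.9863440995
N(-d2) = 0.4722536361
Rho = -K*T*exp(-rT)*N(-d2) = -9.1700 * 0.2500 * 0.9863440995 * 0.4722536361 = -1.067857


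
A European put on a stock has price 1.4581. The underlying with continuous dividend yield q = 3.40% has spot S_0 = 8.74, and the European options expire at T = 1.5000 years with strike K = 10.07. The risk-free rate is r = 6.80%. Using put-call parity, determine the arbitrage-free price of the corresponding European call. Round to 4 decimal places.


Answer: Call price = 0.6700

Derivation:
Put-call parity: C - P = S_0 * exp(-qT) - K * exp(-rT).
S_0 * exp(-qT) = 8.7400 * 0.95027867 = 8.30543558
K * exp(-rT) = 10.0700 * 0.90302955 = 9.09350759
C = P + S*exp(-qT) - K*exp(-rT)
C = 1.4581 + 8.30543558 - 9.09350759 = 0.6700


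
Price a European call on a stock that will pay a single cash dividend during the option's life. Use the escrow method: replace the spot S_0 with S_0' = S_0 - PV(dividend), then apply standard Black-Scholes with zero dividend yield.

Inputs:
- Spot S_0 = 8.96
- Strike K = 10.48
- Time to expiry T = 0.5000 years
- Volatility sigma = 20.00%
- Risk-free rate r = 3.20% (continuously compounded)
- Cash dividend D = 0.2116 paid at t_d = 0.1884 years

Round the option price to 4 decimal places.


PV(D) = D * exp(-r * t_d) = 0.2116 * 0.99398934 = 0.21032814
S_0' = S_0 - PV(D) = 8.9600 - 0.21032814 = 8.74967186
d1 = (ln(S_0'/K) + (r + sigma^2/2)*T) / (sigma*sqrt(T)) = -1.09214397
d2 = d1 - sigma*sqrt(T) = -1.23356533
exp(-rT) = 0.98412732
N(d1) = 0.13738491; N(d2) = 0.10868246
C = S_0' * N(d1) - K * exp(-rT) * N(d2) = 8.74967186 * 0.13738491 - 10.4800 * 0.98412732 * 0.10868246 = 0.0812

Answer: Price = 0.0812


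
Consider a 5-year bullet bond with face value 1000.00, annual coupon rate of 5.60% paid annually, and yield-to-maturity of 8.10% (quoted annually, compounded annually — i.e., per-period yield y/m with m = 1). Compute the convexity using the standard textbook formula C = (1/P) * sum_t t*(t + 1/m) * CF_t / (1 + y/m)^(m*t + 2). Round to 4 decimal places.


Answer: Convexity = 22.0529

Derivation:
Coupon per period c = face * coupon_rate / m = 56.000000
Periods per year m = 1; per-period yield y/m = 0.081000
Number of cashflows N = 5
Cashflows (t years, CF_t, discount factor 1/(1+y/m)^(m*t), PV):
  t = 1.0000: CF_t = 56.000000, DF = 0.925069, PV = 51.803885
  t = 2.0000: CF_t = 56.000000, DF = 0.855753, PV = 47.922188
  t = 3.0000: CF_t = 56.000000, DF = 0.791631, PV = 44.331349
  t = 4.0000: CF_t = 56.000000, DF = 0.732314, PV = 41.009573
  t = 5.0000: CF_t = 1056.000000, DF = 0.677441, PV = 715.377783
Price P = sum_t PV_t = 900.444779
Convexity numerator sum_t t*(t + 1/m) * CF_t / (1+y/m)^(m*t + 2):
  t = 1.0000: term = 88.662698
  t = 2.0000: term = 246.057440
  t = 3.0000: term = 455.240407
  t = 4.0000: term = 701.881602
  t = 5.0000: term = 18365.608205
Convexity = (1/P) * sum = 19857.450353 / 900.444779 = 22.052935


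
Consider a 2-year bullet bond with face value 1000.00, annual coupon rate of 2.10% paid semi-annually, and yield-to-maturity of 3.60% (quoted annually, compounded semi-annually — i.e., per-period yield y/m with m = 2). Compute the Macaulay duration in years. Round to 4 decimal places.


Coupon per period c = face * coupon_rate / m = 10.500000
Periods per year m = 2; per-period yield y/m = 0.018000
Number of cashflows N = 4
Cashflows (t years, CF_t, discount factor 1/(1+y/m)^(m*t), PV):
  t = 0.5000: CF_t = 10.500000, DF = 0.982318, PV = 10.314342
  t = 1.0000: CF_t = 10.500000, DF = 0.964949, PV = 10.131966
  t = 1.5000: CF_t = 10.500000, DF = 0.947887, PV = 9.952816
  t = 2.0000: CF_t = 1010.500000, DF = 0.931127, PV = 940.903764
Price P = sum_t PV_t = 971.302888
Macaulay numerator sum_t t * PV_t:
  t * PV_t at t = 0.5000: 5.157171
  t * PV_t at t = 1.0000: 10.131966
  t * PV_t at t = 1.5000: 14.929224
  t * PV_t at t = 2.0000: 1881.807528
Macaulay duration D = (sum_t t * PV_t) / P = 1912.025889 / 971.302888 = 1.968517

Answer: Macaulay duration = 1.9685 years


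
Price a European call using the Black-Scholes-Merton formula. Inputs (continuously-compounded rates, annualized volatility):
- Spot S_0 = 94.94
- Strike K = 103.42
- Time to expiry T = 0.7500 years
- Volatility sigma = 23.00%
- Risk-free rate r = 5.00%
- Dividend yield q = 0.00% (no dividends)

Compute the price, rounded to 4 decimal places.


Answer: Price = 5.6031

Derivation:
d1 = (ln(S/K) + (r - q + 0.5*sigma^2) * T) / (sigma * sqrt(T)) = -0.14165542
d2 = d1 - sigma * sqrt(T) = -0.34084126
exp(-rT) = 0.96319442; exp(-qT) = 1.00000000
C = S_0 * exp(-qT) * N(d1) - K * exp(-rT) * N(d2)
N(d1) = 0.44367610; N(d2) = 0.36661154
C = 94.9400 * 1.00000000 * 0.44367610 - 103.4200 * 0.96319442 * 0.36661154 = 5.6031


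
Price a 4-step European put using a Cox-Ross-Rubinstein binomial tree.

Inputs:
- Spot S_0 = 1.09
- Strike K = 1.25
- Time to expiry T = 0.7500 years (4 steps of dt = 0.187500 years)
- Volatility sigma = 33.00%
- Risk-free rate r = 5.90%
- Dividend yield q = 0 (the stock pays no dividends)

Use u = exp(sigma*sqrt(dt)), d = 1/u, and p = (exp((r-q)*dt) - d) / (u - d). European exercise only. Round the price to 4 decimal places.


Answer: Price = V(0,0) = 0.1962

Derivation:
dt = T/N = 0.187500
u = exp(sigma*sqrt(dt)) = 1.153608; d = 1/u = 0.866846
p = (exp((r-q)*dt) - d) / (u - d) = 0.503129
Discount per step: exp(-r*dt) = 0.988998
Stock lattice S(k, i) with i counting down-moves:
  k=0: S(0,0) = 1.0900
  k=1: S(1,0) = 1.2574; S(1,1) = 0.9449
  k=2: S(2,0) = 1.4506; S(2,1) = 1.0900; S(2,2) = 0.8190
  k=3: S(3,0) = 1.6734; S(3,1) = 1.2574; S(3,2) = 0.9449; S(3,3) = 0.7100
  k=4: S(4,0) = 1.9305; S(4,1) = 1.4506; S(4,2) = 1.0900; S(4,3) = 0.8190; S(4,4) = 0.6155
Terminal payoffs V(N, i) = max(K - S_T, 0):
  V(4,0) = 0.000000; V(4,1) = 0.000000; V(4,2) = 0.160000; V(4,3) = 0.430950; V(4,4) = 0.634548
Backward induction: V(k, i) = exp(-r*dt) * [p * V(k+1, i) + (1-p) * V(k+1, i+1)].
  V(3,0) = exp(-r*dt) * [p*0.000000 + (1-p)*0.000000] = 0.000000
  V(3,1) = exp(-r*dt) * [p*0.000000 + (1-p)*0.160000] = 0.078625
  V(3,2) = exp(-r*dt) * [p*0.160000 + (1-p)*0.430950] = 0.291386
  V(3,3) = exp(-r*dt) * [p*0.430950 + (1-p)*0.634548] = 0.526258
  V(2,0) = exp(-r*dt) * [p*0.000000 + (1-p)*0.078625] = 0.038637
  V(2,1) = exp(-r*dt) * [p*0.078625 + (1-p)*0.291386] = 0.182312
  V(2,2) = exp(-r*dt) * [p*0.291386 + (1-p)*0.526258] = 0.403598
  V(1,0) = exp(-r*dt) * [p*0.038637 + (1-p)*0.182312] = 0.108814
  V(1,1) = exp(-r*dt) * [p*0.182312 + (1-p)*0.403598] = 0.289047
  V(0,0) = exp(-r*dt) * [p*0.108814 + (1-p)*0.289047] = 0.196185


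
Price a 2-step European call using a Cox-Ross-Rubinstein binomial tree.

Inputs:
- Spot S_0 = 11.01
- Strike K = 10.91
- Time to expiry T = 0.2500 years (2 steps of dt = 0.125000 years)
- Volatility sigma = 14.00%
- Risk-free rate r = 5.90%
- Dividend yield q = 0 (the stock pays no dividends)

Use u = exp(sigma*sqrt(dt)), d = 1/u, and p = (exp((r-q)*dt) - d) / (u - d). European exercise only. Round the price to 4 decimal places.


Answer: Price = V(0,0) = 0.4367

Derivation:
dt = T/N = 0.125000
u = exp(sigma*sqrt(dt)) = 1.050743; d = 1/u = 0.951708
p = (exp((r-q)*dt) - d) / (u - d) = 0.562372
Discount per step: exp(-r*dt) = 0.992652
Stock lattice S(k, i) with i counting down-moves:
  k=0: S(0,0) = 11.0100
  k=1: S(1,0) = 11.5687; S(1,1) = 10.4783
  k=2: S(2,0) = 12.1557; S(2,1) = 11.0100; S(2,2) = 9.9723
Terminal payoffs V(N, i) = max(S_T - K, 0):
  V(2,0) = 1.245709; V(2,1) = 0.100000; V(2,2) = 0.000000
Backward induction: V(k, i) = exp(-r*dt) * [p * V(k+1, i) + (1-p) * V(k+1, i+1)].
  V(1,0) = exp(-r*dt) * [p*1.245709 + (1-p)*0.100000] = 0.738845
  V(1,1) = exp(-r*dt) * [p*0.100000 + (1-p)*0.000000] = 0.055824
  V(0,0) = exp(-r*dt) * [p*0.738845 + (1-p)*0.055824] = 0.436703


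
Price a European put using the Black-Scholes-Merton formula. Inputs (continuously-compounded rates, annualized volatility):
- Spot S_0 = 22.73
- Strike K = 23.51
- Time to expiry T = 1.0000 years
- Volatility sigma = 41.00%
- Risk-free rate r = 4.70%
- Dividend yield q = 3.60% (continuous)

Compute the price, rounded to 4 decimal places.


Answer: Price = 3.8600

Derivation:
d1 = (ln(S/K) + (r - q + 0.5*sigma^2) * T) / (sigma * sqrt(T)) = 0.14953604
d2 = d1 - sigma * sqrt(T) = -0.26046396
exp(-rT) = 0.95408740; exp(-qT) = 0.96464029
P = K * exp(-rT) * N(-d2) - S_0 * exp(-qT) * N(-d1)
N(-d1) = 0.44056534; N(-d2) = 0.60274705
P = 23.5100 * 0.95408740 * 0.60274705 - 22.7300 * 0.96464029 * 0.44056534 = 3.8600


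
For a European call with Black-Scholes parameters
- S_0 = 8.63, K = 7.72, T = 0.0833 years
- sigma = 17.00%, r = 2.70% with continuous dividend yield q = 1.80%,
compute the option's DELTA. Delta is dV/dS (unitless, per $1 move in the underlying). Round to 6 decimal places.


d1 = 2.3108860808; d2 = 2.2618211238
phi(d1) = 0.0276249543; exp(-qT) = 0.9985017235; exp(-rT) = 0.9977534273
N(d1) = 0.9895804260
Delta = exp(-qT) * N(d1) = 0.9985017235 * 0.9895804260 = 0.988098

Answer: Delta = 0.988098


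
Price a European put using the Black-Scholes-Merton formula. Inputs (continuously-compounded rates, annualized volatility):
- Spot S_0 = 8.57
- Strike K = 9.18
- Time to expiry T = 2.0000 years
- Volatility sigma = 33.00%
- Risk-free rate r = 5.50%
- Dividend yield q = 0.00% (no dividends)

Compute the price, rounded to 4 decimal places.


d1 = (ln(S/K) + (r - q + 0.5*sigma^2) * T) / (sigma * sqrt(T)) = 0.32171329
d2 = d1 - sigma * sqrt(T) = -0.14497719
exp(-rT) = 0.89583414; exp(-qT) = 1.00000000
P = K * exp(-rT) * N(-d2) - S_0 * exp(-qT) * N(-d1)
N(-d1) = 0.37383495; N(-d2) = 0.55763556
P = 9.1800 * 0.89583414 * 0.55763556 - 8.5700 * 1.00000000 * 0.37383495 = 1.3821

Answer: Price = 1.3821


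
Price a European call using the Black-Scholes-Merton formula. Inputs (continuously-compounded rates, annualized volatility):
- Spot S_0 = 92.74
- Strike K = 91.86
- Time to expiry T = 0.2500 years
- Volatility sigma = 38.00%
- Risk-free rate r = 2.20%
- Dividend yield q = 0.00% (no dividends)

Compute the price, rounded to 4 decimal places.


d1 = (ln(S/K) + (r - q + 0.5*sigma^2) * T) / (sigma * sqrt(T)) = 0.17412737
d2 = d1 - sigma * sqrt(T) = -0.01587263
exp(-rT) = 0.99451510; exp(-qT) = 1.00000000
C = S_0 * exp(-qT) * N(d1) - K * exp(-rT) * N(d2)
N(d1) = 0.56911732; N(d2) = 0.49366800
C = 92.7400 * 1.00000000 * 0.56911732 - 91.8600 * 0.99451510 * 0.49366800 = 7.6803

Answer: Price = 7.6803


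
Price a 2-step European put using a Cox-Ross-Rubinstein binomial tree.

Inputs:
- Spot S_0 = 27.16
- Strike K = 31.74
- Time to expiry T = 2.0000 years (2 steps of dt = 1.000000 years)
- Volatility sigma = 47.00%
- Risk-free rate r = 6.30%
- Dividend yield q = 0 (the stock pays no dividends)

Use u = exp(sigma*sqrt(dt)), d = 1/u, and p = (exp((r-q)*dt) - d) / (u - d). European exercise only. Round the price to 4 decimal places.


dt = T/N = 1.000000
u = exp(sigma*sqrt(dt)) = 1.599994; d = 1/u = 0.625002
p = (exp((r-q)*dt) - d) / (u - d) = 0.451311
Discount per step: exp(-r*dt) = 0.938943
Stock lattice S(k, i) with i counting down-moves:
  k=0: S(0,0) = 27.1600
  k=1: S(1,0) = 43.4558; S(1,1) = 16.9751
  k=2: S(2,0) = 69.5291; S(2,1) = 27.1600; S(2,2) = 10.6095
Terminal payoffs V(N, i) = max(K - S_T, 0):
  V(2,0) = 0.000000; V(2,1) = 4.580000; V(2,2) = 21.130548
Backward induction: V(k, i) = exp(-r*dt) * [p * V(k+1, i) + (1-p) * V(k+1, i+1)].
  V(1,0) = exp(-r*dt) * [p*0.000000 + (1-p)*4.580000] = 2.359561
  V(1,1) = exp(-r*dt) * [p*4.580000 + (1-p)*21.130548] = 12.827004
  V(0,0) = exp(-r*dt) * [p*2.359561 + (1-p)*12.827004] = 7.608195

Answer: Price = V(0,0) = 7.6082


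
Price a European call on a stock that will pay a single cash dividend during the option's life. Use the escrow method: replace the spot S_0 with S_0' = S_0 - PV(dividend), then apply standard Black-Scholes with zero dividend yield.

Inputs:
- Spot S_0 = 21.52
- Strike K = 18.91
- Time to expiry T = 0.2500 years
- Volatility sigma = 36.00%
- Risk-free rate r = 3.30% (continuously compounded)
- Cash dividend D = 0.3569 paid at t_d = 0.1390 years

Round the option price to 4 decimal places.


Answer: Price = 2.9463

Derivation:
PV(D) = D * exp(-r * t_d) = 0.3569 * 0.99542350 = 0.35526665
S_0' = S_0 - PV(D) = 21.5200 - 0.35526665 = 21.16473335
d1 = (ln(S_0'/K) + (r + sigma^2/2)*T) / (sigma*sqrt(T)) = 0.76164107
d2 = d1 - sigma*sqrt(T) = 0.58164107
exp(-rT) = 0.99178394
N(d1) = 0.77686287; N(d2) = 0.71959576
C = S_0' * N(d1) - K * exp(-rT) * N(d2) = 21.16473335 * 0.77686287 - 18.9100 * 0.99178394 * 0.71959576 = 2.9463


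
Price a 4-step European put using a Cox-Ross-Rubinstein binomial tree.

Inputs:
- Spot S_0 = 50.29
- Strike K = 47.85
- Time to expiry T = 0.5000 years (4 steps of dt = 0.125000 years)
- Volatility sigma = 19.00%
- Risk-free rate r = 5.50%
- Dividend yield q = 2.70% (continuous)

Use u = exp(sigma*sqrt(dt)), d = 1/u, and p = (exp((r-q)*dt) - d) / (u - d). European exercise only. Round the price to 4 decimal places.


Answer: Price = V(0,0) = 1.4400

Derivation:
dt = T/N = 0.125000
u = exp(sigma*sqrt(dt)) = 1.069483; d = 1/u = 0.935031
p = (exp((r-q)*dt) - d) / (u - d) = 0.509290
Discount per step: exp(-r*dt) = 0.993149
Stock lattice S(k, i) with i counting down-moves:
  k=0: S(0,0) = 50.2900
  k=1: S(1,0) = 53.7843; S(1,1) = 47.0227
  k=2: S(2,0) = 57.5214; S(2,1) = 50.2900; S(2,2) = 43.9677
  k=3: S(3,0) = 61.5181; S(3,1) = 53.7843; S(3,2) = 47.0227; S(3,3) = 41.1112
  k=4: S(4,0) = 65.7926; S(4,1) = 57.5214; S(4,2) = 50.2900; S(4,3) = 43.9677; S(4,4) = 38.4403
Terminal payoffs V(N, i) = max(K - S_T, 0):
  V(4,0) = 0.000000; V(4,1) = 0.000000; V(4,2) = 0.000000; V(4,3) = 3.882270; V(4,4) = 9.409727
Backward induction: V(k, i) = exp(-r*dt) * [p * V(k+1, i) + (1-p) * V(k+1, i+1)].
  V(3,0) = exp(-r*dt) * [p*0.000000 + (1-p)*0.000000] = 0.000000
  V(3,1) = exp(-r*dt) * [p*0.000000 + (1-p)*0.000000] = 0.000000
  V(3,2) = exp(-r*dt) * [p*0.000000 + (1-p)*3.882270] = 1.892017
  V(3,3) = exp(-r*dt) * [p*3.882270 + (1-p)*9.409727] = 6.549467
  V(2,0) = exp(-r*dt) * [p*0.000000 + (1-p)*0.000000] = 0.000000
  V(2,1) = exp(-r*dt) * [p*0.000000 + (1-p)*1.892017] = 0.922071
  V(2,2) = exp(-r*dt) * [p*1.892017 + (1-p)*6.549467] = 4.148853
  V(1,0) = exp(-r*dt) * [p*0.000000 + (1-p)*0.922071] = 0.449369
  V(1,1) = exp(-r*dt) * [p*0.922071 + (1-p)*4.148853] = 2.488319
  V(0,0) = exp(-r*dt) * [p*0.449369 + (1-p)*2.488319] = 1.439969


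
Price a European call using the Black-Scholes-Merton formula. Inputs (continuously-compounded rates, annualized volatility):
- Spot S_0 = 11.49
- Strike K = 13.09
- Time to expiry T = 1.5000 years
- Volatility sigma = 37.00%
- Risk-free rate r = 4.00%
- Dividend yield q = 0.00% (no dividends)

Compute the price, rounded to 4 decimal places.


Answer: Price = 1.7410

Derivation:
d1 = (ln(S/K) + (r - q + 0.5*sigma^2) * T) / (sigma * sqrt(T)) = 0.07128569
d2 = d1 - sigma * sqrt(T) = -0.38186991
exp(-rT) = 0.94176453; exp(-qT) = 1.00000000
C = S_0 * exp(-qT) * N(d1) - K * exp(-rT) * N(d2)
N(d1) = 0.52841481; N(d2) = 0.35127893
C = 11.4900 * 1.00000000 * 0.52841481 - 13.0900 * 0.94176453 * 0.35127893 = 1.7410


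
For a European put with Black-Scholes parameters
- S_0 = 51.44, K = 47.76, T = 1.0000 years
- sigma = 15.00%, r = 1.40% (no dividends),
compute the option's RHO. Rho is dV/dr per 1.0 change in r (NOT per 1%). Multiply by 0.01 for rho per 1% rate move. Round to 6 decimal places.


Answer: Rho = -14.313011

Derivation:
d1 = 0.6631840723; d2 = 0.5131840723
phi(d1) = 0.3201885973; exp(-qT) = 1.0000000000; exp(-rT) = 0.9860975443
N(-d2) = 0.3039112832
Rho = -K*T*exp(-rT)*N(-d2) = -47.7600 * 1.0000 * 0.9860975443 * 0.3039112832 = -14.313011


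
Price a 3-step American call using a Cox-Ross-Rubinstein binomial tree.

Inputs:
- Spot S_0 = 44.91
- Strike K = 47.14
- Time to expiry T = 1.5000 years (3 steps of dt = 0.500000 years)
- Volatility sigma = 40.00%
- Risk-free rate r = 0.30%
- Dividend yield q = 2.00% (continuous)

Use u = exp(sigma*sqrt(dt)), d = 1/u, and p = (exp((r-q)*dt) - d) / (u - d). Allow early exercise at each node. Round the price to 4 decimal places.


Answer: Price = V(0,0) = 7.9802

Derivation:
dt = T/N = 0.500000
u = exp(sigma*sqrt(dt)) = 1.326896; d = 1/u = 0.753638
p = (exp((r-q)*dt) - d) / (u - d) = 0.414992
Discount per step: exp(-r*dt) = 0.998501
Stock lattice S(k, i) with i counting down-moves:
  k=0: S(0,0) = 44.9100
  k=1: S(1,0) = 59.5909; S(1,1) = 33.8459
  k=2: S(2,0) = 79.0710; S(2,1) = 44.9100; S(2,2) = 25.5076
  k=3: S(3,0) = 104.9190; S(3,1) = 59.5909; S(3,2) = 33.8459; S(3,3) = 19.2235
Terminal payoffs V(N, i) = max(S_T - K, 0):
  V(3,0) = 57.779000; V(3,1) = 12.450919; V(3,2) = 0.000000; V(3,3) = 0.000000
Backward induction: V(k, i) = exp(-r*dt) * [p * V(k+1, i) + (1-p) * V(k+1, i+1)]; then take max(V_cont, immediate exercise) for American.
  V(2,0) = exp(-r*dt) * [p*57.779000 + (1-p)*12.450919] = 31.214866; exercise = 31.930979; V(2,0) = max -> 31.930979
  V(2,1) = exp(-r*dt) * [p*12.450919 + (1-p)*0.000000] = 5.159291; exercise = 0.000000; V(2,1) = max -> 5.159291
  V(2,2) = exp(-r*dt) * [p*0.000000 + (1-p)*0.000000] = 0.000000; exercise = 0.000000; V(2,2) = max -> 0.000000
  V(1,0) = exp(-r*dt) * [p*31.930979 + (1-p)*5.159291] = 16.244949; exercise = 12.450919; V(1,0) = max -> 16.244949
  V(1,1) = exp(-r*dt) * [p*5.159291 + (1-p)*0.000000] = 2.137857; exercise = 0.000000; V(1,1) = max -> 2.137857
  V(0,0) = exp(-r*dt) * [p*16.244949 + (1-p)*2.137857] = 7.980212; exercise = 0.000000; V(0,0) = max -> 7.980212


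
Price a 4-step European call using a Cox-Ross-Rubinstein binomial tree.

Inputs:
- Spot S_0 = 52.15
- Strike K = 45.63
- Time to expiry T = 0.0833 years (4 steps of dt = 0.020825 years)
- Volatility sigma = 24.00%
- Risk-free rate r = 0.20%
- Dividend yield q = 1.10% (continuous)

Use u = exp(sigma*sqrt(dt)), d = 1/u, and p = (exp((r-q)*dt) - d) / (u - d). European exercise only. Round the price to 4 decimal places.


dt = T/N = 0.020825
u = exp(sigma*sqrt(dt)) = 1.035241; d = 1/u = 0.965959
p = (exp((r-q)*dt) - d) / (u - d) = 0.488637
Discount per step: exp(-r*dt) = 0.999958
Stock lattice S(k, i) with i counting down-moves:
  k=0: S(0,0) = 52.1500
  k=1: S(1,0) = 53.9878; S(1,1) = 50.3748
  k=2: S(2,0) = 55.8904; S(2,1) = 52.1500; S(2,2) = 48.6599
  k=3: S(3,0) = 57.8600; S(3,1) = 53.9878; S(3,2) = 50.3748; S(3,3) = 47.0035
  k=4: S(4,0) = 59.8990; S(4,1) = 55.8904; S(4,2) = 52.1500; S(4,3) = 48.6599; S(4,4) = 45.4034
Terminal payoffs V(N, i) = max(S_T - K, 0):
  V(4,0) = 14.269043; V(4,1) = 10.260385; V(4,2) = 6.520000; V(4,3) = 3.029935; V(4,4) = 0.000000
Backward induction: V(k, i) = exp(-r*dt) * [p * V(k+1, i) + (1-p) * V(k+1, i+1)].
  V(3,0) = exp(-r*dt) * [p*14.269043 + (1-p)*10.260385] = 12.218656
  V(3,1) = exp(-r*dt) * [p*10.260385 + (1-p)*6.520000] = 8.347344
  V(3,2) = exp(-r*dt) * [p*6.520000 + (1-p)*3.029935] = 4.735114
  V(3,3) = exp(-r*dt) * [p*3.029935 + (1-p)*0.000000] = 1.480478
  V(2,0) = exp(-r*dt) * [p*12.218656 + (1-p)*8.347344] = 10.238585
  V(2,1) = exp(-r*dt) * [p*8.347344 + (1-p)*4.735114] = 6.499914
  V(2,2) = exp(-r*dt) * [p*4.735114 + (1-p)*1.480478] = 3.070687
  V(1,0) = exp(-r*dt) * [p*10.238585 + (1-p)*6.499914] = 8.326421
  V(1,1) = exp(-r*dt) * [p*6.499914 + (1-p)*3.070687] = 4.746137
  V(0,0) = exp(-r*dt) * [p*8.326421 + (1-p)*4.746137] = 6.495327

Answer: Price = V(0,0) = 6.4953


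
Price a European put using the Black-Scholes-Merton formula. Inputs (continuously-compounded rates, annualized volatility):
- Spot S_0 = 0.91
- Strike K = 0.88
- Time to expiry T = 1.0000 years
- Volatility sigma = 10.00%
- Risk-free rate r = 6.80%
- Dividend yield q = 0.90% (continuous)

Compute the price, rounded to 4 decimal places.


d1 = (ln(S/K) + (r - q + 0.5*sigma^2) * T) / (sigma * sqrt(T)) = 0.97522692
d2 = d1 - sigma * sqrt(T) = 0.87522692
exp(-rT) = 0.93426047; exp(-qT) = 0.99104038
P = K * exp(-rT) * N(-d2) - S_0 * exp(-qT) * N(-d1)
N(-d1) = 0.16472386; N(-d2) = 0.19072522
P = 0.8800 * 0.93426047 * 0.19072522 - 0.9100 * 0.99104038 * 0.16472386 = 0.0082

Answer: Price = 0.0082


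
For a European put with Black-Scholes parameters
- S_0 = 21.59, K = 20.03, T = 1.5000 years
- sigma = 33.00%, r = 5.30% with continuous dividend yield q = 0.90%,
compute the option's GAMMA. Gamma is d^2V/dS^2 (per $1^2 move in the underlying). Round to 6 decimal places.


Answer: Gamma = 0.038754

Derivation:
d1 = 0.5509473852; d2 = 0.1467815776
phi(d1) = 0.3427650528; exp(-qT) = 0.9865907163; exp(-rT) = 0.9235780200
Gamma = exp(-qT) * phi(d1) / (S * sigma * sqrt(T)) = 0.9865907163 * 0.3427650528 / (21.5900 * 0.3300 * 1.2247448714) = 0.038754


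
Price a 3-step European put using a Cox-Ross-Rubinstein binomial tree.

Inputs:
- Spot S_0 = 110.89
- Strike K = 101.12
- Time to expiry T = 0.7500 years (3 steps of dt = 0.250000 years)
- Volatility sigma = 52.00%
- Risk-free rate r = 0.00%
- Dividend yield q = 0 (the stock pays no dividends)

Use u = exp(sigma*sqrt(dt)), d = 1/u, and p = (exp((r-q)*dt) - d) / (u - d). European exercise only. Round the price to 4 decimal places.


dt = T/N = 0.250000
u = exp(sigma*sqrt(dt)) = 1.296930; d = 1/u = 0.771052
p = (exp((r-q)*dt) - d) / (u - d) = 0.435364
Discount per step: exp(-r*dt) = 1.000000
Stock lattice S(k, i) with i counting down-moves:
  k=0: S(0,0) = 110.8900
  k=1: S(1,0) = 143.8166; S(1,1) = 85.5019
  k=2: S(2,0) = 186.5200; S(2,1) = 110.8900; S(2,2) = 65.9264
  k=3: S(3,0) = 241.9035; S(3,1) = 143.8166; S(3,2) = 85.5019; S(3,3) = 50.8326
Terminal payoffs V(N, i) = max(K - S_T, 0):
  V(3,0) = 0.000000; V(3,1) = 0.000000; V(3,2) = 15.618090; V(3,3) = 50.287357
Backward induction: V(k, i) = exp(-r*dt) * [p * V(k+1, i) + (1-p) * V(k+1, i+1)].
  V(2,0) = exp(-r*dt) * [p*0.000000 + (1-p)*0.000000] = 0.000000
  V(2,1) = exp(-r*dt) * [p*0.000000 + (1-p)*15.618090] = 8.818540
  V(2,2) = exp(-r*dt) * [p*15.618090 + (1-p)*50.287357] = 35.193616
  V(1,0) = exp(-r*dt) * [p*0.000000 + (1-p)*8.818540] = 4.979268
  V(1,1) = exp(-r*dt) * [p*8.818540 + (1-p)*35.193616] = 23.710865
  V(0,0) = exp(-r*dt) * [p*4.979268 + (1-p)*23.710865] = 15.555808

Answer: Price = V(0,0) = 15.5558


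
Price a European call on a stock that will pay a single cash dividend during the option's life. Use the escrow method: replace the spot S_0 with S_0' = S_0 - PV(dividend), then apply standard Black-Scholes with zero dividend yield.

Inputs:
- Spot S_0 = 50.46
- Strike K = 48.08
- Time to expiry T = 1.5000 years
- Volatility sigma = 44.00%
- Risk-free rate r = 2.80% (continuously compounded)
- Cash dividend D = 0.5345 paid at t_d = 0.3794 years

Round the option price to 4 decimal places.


PV(D) = D * exp(-r * t_d) = 0.5345 * 0.98943303 = 0.52885195
S_0' = S_0 - PV(D) = 50.4600 - 0.52885195 = 49.93114805
d1 = (ln(S_0'/K) + (r + sigma^2/2)*T) / (sigma*sqrt(T)) = 0.41748719
d2 = d1 - sigma*sqrt(T) = -0.12140056
exp(-rT) = 0.95886978
N(d1) = 0.66183895; N(d2) = 0.45168689
C = S_0' * N(d1) - K * exp(-rT) * N(d2) = 49.93114805 * 0.66183895 - 48.0800 * 0.95886978 * 0.45168689 = 12.2225

Answer: Price = 12.2225


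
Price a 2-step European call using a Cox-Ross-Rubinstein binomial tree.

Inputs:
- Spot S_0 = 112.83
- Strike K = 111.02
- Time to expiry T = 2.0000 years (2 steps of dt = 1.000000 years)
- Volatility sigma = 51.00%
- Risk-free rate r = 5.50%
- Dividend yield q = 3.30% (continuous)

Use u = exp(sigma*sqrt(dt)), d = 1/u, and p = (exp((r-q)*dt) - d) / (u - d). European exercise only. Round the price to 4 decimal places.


dt = T/N = 1.000000
u = exp(sigma*sqrt(dt)) = 1.665291; d = 1/u = 0.600496
p = (exp((r-q)*dt) - d) / (u - d) = 0.396084
Discount per step: exp(-r*dt) = 0.946485
Stock lattice S(k, i) with i counting down-moves:
  k=0: S(0,0) = 112.8300
  k=1: S(1,0) = 187.8948; S(1,1) = 67.7539
  k=2: S(2,0) = 312.8996; S(2,1) = 112.8300; S(2,2) = 40.6859
Terminal payoffs V(N, i) = max(S_T - K, 0):
  V(2,0) = 201.879565; V(2,1) = 1.810000; V(2,2) = 0.000000
Backward induction: V(k, i) = exp(-r*dt) * [p * V(k+1, i) + (1-p) * V(k+1, i+1)].
  V(1,0) = exp(-r*dt) * [p*201.879565 + (1-p)*1.810000] = 76.716688
  V(1,1) = exp(-r*dt) * [p*1.810000 + (1-p)*0.000000] = 0.678546
  V(0,0) = exp(-r*dt) * [p*76.716688 + (1-p)*0.678546] = 29.147972

Answer: Price = V(0,0) = 29.1480


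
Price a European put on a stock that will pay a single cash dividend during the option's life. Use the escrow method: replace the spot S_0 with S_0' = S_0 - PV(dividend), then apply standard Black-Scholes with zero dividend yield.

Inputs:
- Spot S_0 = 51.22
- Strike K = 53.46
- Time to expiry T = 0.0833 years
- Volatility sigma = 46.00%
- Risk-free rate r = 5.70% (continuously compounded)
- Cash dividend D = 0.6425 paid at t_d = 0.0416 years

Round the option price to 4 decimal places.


PV(D) = D * exp(-r * t_d) = 0.6425 * 0.99763161 = 0.64097831
S_0' = S_0 - PV(D) = 51.2200 - 0.64097831 = 50.57902169
d1 = (ln(S_0'/K) + (r + sigma^2/2)*T) / (sigma*sqrt(T)) = -0.31511231
d2 = d1 - sigma*sqrt(T) = -0.44787631
exp(-rT) = 0.99526315
N(-d1) = 0.62366181; N(-d2) = 0.67287877
P = K * exp(-rT) * N(-d2) - S_0' * N(-d1) = 53.4600 * 0.99526315 * 0.67287877 - 50.57902169 * 0.62366181 = 4.2575

Answer: Price = 4.2575
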